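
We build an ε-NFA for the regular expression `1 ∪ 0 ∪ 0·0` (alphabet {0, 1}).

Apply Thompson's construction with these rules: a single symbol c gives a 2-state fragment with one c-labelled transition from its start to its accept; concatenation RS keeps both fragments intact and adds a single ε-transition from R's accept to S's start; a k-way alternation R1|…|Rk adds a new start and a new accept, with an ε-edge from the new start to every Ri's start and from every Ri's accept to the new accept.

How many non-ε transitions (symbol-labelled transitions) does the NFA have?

4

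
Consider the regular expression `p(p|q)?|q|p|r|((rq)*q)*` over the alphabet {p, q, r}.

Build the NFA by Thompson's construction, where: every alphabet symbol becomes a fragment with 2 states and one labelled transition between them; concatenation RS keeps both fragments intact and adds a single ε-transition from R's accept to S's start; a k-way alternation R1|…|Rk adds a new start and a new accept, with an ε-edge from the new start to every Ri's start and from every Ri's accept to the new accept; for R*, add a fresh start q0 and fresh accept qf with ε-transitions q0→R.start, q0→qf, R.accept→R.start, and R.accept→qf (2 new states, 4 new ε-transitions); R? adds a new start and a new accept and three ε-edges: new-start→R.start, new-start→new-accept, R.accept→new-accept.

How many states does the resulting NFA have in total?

28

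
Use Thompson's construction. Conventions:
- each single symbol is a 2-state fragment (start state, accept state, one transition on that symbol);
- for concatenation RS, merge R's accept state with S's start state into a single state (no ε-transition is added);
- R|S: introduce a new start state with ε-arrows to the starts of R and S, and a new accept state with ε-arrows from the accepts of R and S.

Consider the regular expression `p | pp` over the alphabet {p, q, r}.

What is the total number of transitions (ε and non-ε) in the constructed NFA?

7

Recursing over subexpressions:
Each of the 3 symbol leaves contributes 1 transition (1 symbol, 0 ε).
  pp = 2 transitions (2 symbol, 0 ε)
  p | pp = 7 transitions (3 symbol, 4 ε)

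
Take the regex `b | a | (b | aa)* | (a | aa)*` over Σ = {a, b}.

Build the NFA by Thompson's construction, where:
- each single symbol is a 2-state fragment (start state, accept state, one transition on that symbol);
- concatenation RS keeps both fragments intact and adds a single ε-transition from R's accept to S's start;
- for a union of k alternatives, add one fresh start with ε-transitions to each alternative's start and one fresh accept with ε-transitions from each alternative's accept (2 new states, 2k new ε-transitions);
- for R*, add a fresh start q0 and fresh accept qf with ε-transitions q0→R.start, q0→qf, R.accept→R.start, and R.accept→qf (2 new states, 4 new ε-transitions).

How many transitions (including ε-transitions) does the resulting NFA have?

Bottom-up over the parse tree:
Each of the 8 symbol leaves contributes 1 transition (1 symbol, 0 ε).
  aa — 3 transitions (2 symbol, 1 ε)
  b | aa — 8 transitions (3 symbol, 5 ε)
  (b | aa)* — 12 transitions (3 symbol, 9 ε)
  aa — 3 transitions (2 symbol, 1 ε)
  a | aa — 8 transitions (3 symbol, 5 ε)
  (a | aa)* — 12 transitions (3 symbol, 9 ε)
  b | a | (b | aa)* | (a | aa)* — 34 transitions (8 symbol, 26 ε)

34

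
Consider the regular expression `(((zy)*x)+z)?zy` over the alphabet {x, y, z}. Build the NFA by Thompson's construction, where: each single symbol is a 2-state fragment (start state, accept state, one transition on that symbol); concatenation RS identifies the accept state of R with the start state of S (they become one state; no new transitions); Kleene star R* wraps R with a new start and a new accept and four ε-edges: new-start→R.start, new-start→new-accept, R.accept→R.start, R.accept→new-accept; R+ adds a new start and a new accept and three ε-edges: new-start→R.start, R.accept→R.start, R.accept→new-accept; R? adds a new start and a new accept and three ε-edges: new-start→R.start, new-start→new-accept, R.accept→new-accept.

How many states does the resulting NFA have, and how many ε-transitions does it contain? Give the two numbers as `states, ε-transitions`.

By structural recursion:
Each of the 6 symbol leaves contributes 2 states and 0 ε-transitions.
  zy → 3 states, 0 ε-transitions
  (zy)* → 5 states, 4 ε-transitions
  (zy)*x → 6 states, 4 ε-transitions
  ((zy)*x)+ → 8 states, 7 ε-transitions
  ((zy)*x)+z → 9 states, 7 ε-transitions
  (((zy)*x)+z)? → 11 states, 10 ε-transitions
  (((zy)*x)+z)?zy → 13 states, 10 ε-transitions

13, 10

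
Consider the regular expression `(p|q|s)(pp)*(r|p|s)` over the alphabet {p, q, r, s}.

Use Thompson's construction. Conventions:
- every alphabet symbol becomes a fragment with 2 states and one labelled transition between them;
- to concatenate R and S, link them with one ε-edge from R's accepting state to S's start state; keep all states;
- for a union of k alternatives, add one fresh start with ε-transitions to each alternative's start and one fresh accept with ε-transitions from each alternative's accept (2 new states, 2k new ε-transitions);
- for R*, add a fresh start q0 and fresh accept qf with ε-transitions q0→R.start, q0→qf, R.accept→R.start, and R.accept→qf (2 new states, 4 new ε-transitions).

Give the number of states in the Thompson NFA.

22

Building bottom-up:
Each of the 8 symbol leaves contributes a 2-state fragment.
  p|q|s → 8 states
  pp → 4 states
  (pp)* → 6 states
  r|p|s → 8 states
  (p|q|s)(pp)*(r|p|s) → 22 states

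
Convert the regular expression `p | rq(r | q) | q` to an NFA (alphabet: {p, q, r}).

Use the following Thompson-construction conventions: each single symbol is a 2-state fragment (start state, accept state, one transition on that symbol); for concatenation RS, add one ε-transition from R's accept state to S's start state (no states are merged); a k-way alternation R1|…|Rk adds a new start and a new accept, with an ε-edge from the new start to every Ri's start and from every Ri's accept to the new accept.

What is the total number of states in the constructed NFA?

Building bottom-up:
Each of the 6 symbol leaves contributes a 2-state fragment.
  r | q → 6 states
  rq(r | q) → 10 states
  p | rq(r | q) | q → 16 states

16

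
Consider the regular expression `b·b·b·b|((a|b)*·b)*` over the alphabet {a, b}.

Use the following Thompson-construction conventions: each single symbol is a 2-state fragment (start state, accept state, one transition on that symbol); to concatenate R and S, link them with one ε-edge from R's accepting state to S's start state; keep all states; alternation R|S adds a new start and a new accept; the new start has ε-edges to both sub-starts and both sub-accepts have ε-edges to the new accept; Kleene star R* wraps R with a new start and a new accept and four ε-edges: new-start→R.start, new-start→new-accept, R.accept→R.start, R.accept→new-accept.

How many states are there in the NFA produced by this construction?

Per subexpression:
Each of the 7 symbol leaves contributes a 2-state fragment.
  b·b·b·b → 8 states
  a|b → 6 states
  (a|b)* → 8 states
  (a|b)*·b → 10 states
  ((a|b)*·b)* → 12 states
  b·b·b·b|((a|b)*·b)* → 22 states

22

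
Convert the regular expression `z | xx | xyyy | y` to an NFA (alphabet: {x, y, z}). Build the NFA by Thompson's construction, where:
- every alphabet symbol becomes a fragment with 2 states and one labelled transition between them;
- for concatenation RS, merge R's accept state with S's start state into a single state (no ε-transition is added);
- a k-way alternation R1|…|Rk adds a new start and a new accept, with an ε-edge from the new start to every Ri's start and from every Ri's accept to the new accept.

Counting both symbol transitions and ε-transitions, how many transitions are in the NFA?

Recursing over subexpressions:
Each of the 8 symbol leaves contributes 1 transition (1 symbol, 0 ε).
  xx : 2 transitions (2 symbol, 0 ε)
  xyyy : 4 transitions (4 symbol, 0 ε)
  z | xx | xyyy | y : 16 transitions (8 symbol, 8 ε)

16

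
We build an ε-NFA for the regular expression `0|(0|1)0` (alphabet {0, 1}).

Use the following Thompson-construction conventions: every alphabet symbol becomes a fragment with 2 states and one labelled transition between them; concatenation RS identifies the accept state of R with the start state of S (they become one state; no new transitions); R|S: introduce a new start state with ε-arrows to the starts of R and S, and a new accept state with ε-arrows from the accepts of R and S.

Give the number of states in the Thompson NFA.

11

Bottom-up over the parse tree:
Each of the 4 symbol leaves contributes a 2-state fragment.
  0|1 : 6 states
  (0|1)0 : 7 states
  0|(0|1)0 : 11 states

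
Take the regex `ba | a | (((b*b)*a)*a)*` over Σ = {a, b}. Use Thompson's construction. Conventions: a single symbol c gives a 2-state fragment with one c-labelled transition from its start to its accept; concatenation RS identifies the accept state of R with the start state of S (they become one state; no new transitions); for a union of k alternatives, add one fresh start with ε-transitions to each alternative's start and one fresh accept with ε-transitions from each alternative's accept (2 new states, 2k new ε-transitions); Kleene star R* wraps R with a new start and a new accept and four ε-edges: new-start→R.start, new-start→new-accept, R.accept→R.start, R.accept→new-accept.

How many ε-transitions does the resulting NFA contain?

Bottom-up over the parse tree:
Each of the 7 symbol leaves contributes 0 ε-transitions.
  ba — 0 ε-transitions
  b* — 4 ε-transitions
  b*b — 4 ε-transitions
  (b*b)* — 8 ε-transitions
  (b*b)*a — 8 ε-transitions
  ((b*b)*a)* — 12 ε-transitions
  ((b*b)*a)*a — 12 ε-transitions
  (((b*b)*a)*a)* — 16 ε-transitions
  ba | a | (((b*b)*a)*a)* — 22 ε-transitions

22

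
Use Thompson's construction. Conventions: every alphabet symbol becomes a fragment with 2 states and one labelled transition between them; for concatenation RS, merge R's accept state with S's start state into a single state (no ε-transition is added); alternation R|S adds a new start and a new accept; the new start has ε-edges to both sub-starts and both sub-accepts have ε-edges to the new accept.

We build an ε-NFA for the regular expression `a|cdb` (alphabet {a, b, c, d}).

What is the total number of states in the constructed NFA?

Building bottom-up:
Each of the 4 symbol leaves contributes a 2-state fragment.
  cdb — 4 states
  a|cdb — 8 states

8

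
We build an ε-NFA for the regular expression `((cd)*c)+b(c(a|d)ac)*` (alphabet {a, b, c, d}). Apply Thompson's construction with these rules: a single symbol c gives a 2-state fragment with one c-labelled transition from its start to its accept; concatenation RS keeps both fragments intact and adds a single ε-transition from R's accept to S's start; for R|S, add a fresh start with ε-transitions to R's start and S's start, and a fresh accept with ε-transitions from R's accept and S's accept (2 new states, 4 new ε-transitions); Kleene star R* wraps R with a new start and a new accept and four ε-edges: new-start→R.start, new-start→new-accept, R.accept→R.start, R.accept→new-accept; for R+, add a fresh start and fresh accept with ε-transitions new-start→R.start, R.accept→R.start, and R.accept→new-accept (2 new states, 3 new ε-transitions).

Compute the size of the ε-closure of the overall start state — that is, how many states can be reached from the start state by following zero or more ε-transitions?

5

Work bottom-up. For each fragment F, track |ε-closure(F.start)| and whether F's accept lies in that closure (i.e. whether F accepts ε). A single-symbol fragment has closure size 1 and does not accept ε.
  cd : C equals the left operand's closure size = 1 (its accept is not ε-reachable, so the closure stops there)
  (cd)* : C = 1 (new start) + 1 (body) + 1 (new accept) = 3
  (cd)*c : C = 3 + 1 = 4 (closure spills across the concat boundary because the left factor accepts ε)
  ((cd)*c)+ : new start ε-reaches only the body's start; the new accept needs a symbol first: C = 1 + 4 = 5
  a|d : new start ε-reaches every alternative's start; none of them accept ε, so the new accept is not reached: C = 1 + 1 + 1 = 3
  c(a|d)ac : same as the first factor's closure: C = 1
  (c(a|d)ac)* : C = 1 (new start) + 1 (body) + 1 (new accept) = 3
  ((cd)*c)+b(c(a|d)ac)* : same as the first factor's closure: C = 5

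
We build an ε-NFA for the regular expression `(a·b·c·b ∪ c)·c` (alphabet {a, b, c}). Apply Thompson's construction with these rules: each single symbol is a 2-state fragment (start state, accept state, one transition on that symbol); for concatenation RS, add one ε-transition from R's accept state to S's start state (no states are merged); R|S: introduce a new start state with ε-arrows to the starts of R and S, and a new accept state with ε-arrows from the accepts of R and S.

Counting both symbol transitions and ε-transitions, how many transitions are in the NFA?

14

Per subexpression:
Each of the 6 symbol leaves contributes 1 transition (1 symbol, 0 ε).
  a·b·c·b : 7 transitions (4 symbol, 3 ε)
  a·b·c·b ∪ c : 12 transitions (5 symbol, 7 ε)
  (a·b·c·b ∪ c)·c : 14 transitions (6 symbol, 8 ε)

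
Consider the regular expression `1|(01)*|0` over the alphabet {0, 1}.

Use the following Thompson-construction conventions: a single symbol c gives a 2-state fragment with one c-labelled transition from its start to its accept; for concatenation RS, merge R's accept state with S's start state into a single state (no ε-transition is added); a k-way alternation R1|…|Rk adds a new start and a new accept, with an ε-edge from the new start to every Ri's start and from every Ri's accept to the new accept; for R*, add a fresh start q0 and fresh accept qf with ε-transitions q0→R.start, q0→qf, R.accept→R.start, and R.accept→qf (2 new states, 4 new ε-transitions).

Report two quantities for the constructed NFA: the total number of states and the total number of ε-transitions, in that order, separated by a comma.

By structural recursion:
Each of the 4 symbol leaves contributes 2 states and 0 ε-transitions.
  01 = 3 states, 0 ε-transitions
  (01)* = 5 states, 4 ε-transitions
  1|(01)*|0 = 11 states, 10 ε-transitions

11, 10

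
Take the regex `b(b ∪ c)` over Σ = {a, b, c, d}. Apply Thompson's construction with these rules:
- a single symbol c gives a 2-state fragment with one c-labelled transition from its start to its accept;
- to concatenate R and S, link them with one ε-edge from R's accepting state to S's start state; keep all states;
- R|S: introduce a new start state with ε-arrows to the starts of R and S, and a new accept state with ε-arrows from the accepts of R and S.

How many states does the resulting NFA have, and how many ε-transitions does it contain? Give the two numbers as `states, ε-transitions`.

8, 5

Per subexpression:
Each of the 3 symbol leaves contributes 2 states and 0 ε-transitions.
  b ∪ c — 6 states, 4 ε-transitions
  b(b ∪ c) — 8 states, 5 ε-transitions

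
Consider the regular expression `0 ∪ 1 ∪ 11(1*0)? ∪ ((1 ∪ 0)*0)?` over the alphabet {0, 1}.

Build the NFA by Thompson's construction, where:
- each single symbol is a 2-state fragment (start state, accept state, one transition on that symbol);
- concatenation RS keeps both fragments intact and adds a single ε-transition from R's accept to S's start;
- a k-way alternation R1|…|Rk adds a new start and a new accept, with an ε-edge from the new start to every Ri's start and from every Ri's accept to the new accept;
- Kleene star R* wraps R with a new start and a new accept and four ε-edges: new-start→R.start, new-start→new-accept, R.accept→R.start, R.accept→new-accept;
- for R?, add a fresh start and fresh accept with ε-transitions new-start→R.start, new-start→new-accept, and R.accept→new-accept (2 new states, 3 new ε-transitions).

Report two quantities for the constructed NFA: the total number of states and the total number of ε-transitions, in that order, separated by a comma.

30, 30

Bottom-up over the parse tree:
Each of the 9 symbol leaves contributes 2 states and 0 ε-transitions.
  1* = 4 states, 4 ε-transitions
  1*0 = 6 states, 5 ε-transitions
  (1*0)? = 8 states, 8 ε-transitions
  11(1*0)? = 12 states, 10 ε-transitions
  1 ∪ 0 = 6 states, 4 ε-transitions
  (1 ∪ 0)* = 8 states, 8 ε-transitions
  (1 ∪ 0)*0 = 10 states, 9 ε-transitions
  ((1 ∪ 0)*0)? = 12 states, 12 ε-transitions
  0 ∪ 1 ∪ 11(1*0)? ∪ ((1 ∪ 0)*0)? = 30 states, 30 ε-transitions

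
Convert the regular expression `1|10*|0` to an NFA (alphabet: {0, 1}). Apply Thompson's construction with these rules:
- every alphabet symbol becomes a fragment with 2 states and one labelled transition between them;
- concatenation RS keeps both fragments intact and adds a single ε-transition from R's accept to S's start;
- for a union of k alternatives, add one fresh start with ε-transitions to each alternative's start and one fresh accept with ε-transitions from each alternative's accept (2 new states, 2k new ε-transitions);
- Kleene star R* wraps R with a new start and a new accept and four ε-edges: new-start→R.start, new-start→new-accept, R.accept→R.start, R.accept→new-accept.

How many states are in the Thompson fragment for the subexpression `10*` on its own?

6

Fragment for `10*`:
Each of the 2 symbol leaves contributes a 2-state fragment.
  0* — 4 states
  10* — 6 states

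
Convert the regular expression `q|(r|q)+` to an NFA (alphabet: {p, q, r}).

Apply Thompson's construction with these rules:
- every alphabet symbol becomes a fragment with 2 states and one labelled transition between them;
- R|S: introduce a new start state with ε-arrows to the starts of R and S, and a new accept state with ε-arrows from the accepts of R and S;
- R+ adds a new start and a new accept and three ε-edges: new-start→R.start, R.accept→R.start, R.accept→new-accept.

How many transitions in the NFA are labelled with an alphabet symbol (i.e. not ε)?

3

Recursing over subexpressions:
Each of the 3 symbol leaves contributes exactly 1 symbol transition.
  r|q = 2 symbol transitions
  (r|q)+ = 2 symbol transitions
  q|(r|q)+ = 3 symbol transitions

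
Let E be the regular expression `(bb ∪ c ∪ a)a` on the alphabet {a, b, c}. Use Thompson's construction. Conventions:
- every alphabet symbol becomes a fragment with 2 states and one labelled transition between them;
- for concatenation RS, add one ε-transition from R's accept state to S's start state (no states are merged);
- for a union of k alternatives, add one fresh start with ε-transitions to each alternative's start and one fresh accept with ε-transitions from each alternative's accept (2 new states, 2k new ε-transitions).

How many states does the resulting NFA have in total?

12

By structural recursion:
Each of the 5 symbol leaves contributes a 2-state fragment.
  bb : 4 states
  bb ∪ c ∪ a : 10 states
  (bb ∪ c ∪ a)a : 12 states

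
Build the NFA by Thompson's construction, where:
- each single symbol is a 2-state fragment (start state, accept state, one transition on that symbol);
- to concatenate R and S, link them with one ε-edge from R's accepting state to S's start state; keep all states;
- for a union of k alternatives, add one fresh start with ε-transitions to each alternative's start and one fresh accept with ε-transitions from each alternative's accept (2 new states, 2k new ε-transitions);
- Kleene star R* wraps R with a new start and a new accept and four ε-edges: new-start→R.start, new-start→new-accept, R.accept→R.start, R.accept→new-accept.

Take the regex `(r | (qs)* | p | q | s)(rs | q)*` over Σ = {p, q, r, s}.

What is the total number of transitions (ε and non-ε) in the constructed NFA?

By structural recursion:
Each of the 9 symbol leaves contributes 1 transition (1 symbol, 0 ε).
  qs — 3 transitions (2 symbol, 1 ε)
  (qs)* — 7 transitions (2 symbol, 5 ε)
  r | (qs)* | p | q | s — 21 transitions (6 symbol, 15 ε)
  rs — 3 transitions (2 symbol, 1 ε)
  rs | q — 8 transitions (3 symbol, 5 ε)
  (rs | q)* — 12 transitions (3 symbol, 9 ε)
  (r | (qs)* | p | q | s)(rs | q)* — 34 transitions (9 symbol, 25 ε)

34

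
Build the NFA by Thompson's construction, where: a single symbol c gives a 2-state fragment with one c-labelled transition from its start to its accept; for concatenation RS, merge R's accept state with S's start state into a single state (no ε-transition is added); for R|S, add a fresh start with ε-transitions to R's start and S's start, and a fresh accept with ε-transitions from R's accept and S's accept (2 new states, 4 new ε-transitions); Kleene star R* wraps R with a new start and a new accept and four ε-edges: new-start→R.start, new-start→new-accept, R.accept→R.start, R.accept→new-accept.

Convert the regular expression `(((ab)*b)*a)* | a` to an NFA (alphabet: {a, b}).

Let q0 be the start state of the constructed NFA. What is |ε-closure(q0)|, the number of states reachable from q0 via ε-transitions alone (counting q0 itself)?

Work bottom-up. For each fragment F, track |ε-closure(F.start)| and whether F's accept lies in that closure (i.e. whether F accepts ε). A single-symbol fragment has closure size 1 and does not accept ε.
  ab : same as the first factor's closure: C = 1
  (ab)* : C = 1 (new start) + 1 (body) + 1 (new accept) = 3
  (ab)*b : the left operand accepts ε, so the closure extends into the next operand (the shared merged state is already counted); C = 3 + (1−1) = 3
  ((ab)*b)* : the star's fresh start ε-reaches both the body's start and the fresh accept: C = 2 + 3 = 5
  ((ab)*b)*a : C = 5 + (1−1) = 5 (closure spills across the concat boundary because the left factor accepts ε)
  (((ab)*b)*a)* : the star's fresh start ε-reaches both the body's start and the fresh accept: C = 2 + 5 = 7
  (((ab)*b)*a)* | a : new start ε-reaches every alternative's start; at least one alternative accepts ε, so the union's new accept is reached too: C = 1 + 7 + 1 + 1 = 10

10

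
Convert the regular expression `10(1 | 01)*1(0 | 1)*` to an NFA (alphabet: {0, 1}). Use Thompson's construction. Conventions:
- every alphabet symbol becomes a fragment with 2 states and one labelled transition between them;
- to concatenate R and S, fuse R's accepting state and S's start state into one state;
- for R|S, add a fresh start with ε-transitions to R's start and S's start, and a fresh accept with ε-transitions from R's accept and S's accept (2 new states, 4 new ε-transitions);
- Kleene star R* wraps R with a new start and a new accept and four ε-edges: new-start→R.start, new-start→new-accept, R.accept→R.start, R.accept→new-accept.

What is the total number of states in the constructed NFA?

19

By structural recursion:
Each of the 8 symbol leaves contributes a 2-state fragment.
  01 — 3 states
  1 | 01 — 7 states
  (1 | 01)* — 9 states
  0 | 1 — 6 states
  (0 | 1)* — 8 states
  10(1 | 01)*1(0 | 1)* — 19 states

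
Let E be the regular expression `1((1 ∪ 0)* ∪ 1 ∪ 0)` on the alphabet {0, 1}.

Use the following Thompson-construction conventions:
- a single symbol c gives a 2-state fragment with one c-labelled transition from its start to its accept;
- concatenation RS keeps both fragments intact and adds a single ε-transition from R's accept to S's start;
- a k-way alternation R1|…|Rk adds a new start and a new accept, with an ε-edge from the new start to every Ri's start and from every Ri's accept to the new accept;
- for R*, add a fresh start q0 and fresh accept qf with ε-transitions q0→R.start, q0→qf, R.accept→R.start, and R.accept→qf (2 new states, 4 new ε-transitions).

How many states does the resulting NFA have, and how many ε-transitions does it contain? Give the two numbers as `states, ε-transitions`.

16, 15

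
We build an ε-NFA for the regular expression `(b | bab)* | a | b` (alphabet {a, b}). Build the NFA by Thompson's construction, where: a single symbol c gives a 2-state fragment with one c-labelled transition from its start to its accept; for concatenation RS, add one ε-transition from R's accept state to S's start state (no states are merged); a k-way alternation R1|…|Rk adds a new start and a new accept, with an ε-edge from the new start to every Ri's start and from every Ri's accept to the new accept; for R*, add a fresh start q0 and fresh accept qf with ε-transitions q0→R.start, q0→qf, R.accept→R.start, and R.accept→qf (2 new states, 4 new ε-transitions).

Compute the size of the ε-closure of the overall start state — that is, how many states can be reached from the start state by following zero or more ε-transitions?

Let C(F) = |ε-closure(F.start)| within fragment F, and note whether F accepts ε. Symbol fragments have C = 1 and do not accept ε. Then:
  bab → same as the first factor's closure: |ε-closure| = 1
  b | bab → |ε-closure| = 1 + 1 + 1 = 3 (the new accept is not ε-reachable since no branch accepts ε)
  (b | bab)* → new start has ε-edges to the inner start and to the new accept, so |ε-closure| = 2 + 3 = 5
  (b | bab)* | a | b → new start ε-reaches every alternative's start; at least one alternative accepts ε, so the union's new accept is reached too: |ε-closure| = 1 + 5 + 1 + 1 + 1 = 9

9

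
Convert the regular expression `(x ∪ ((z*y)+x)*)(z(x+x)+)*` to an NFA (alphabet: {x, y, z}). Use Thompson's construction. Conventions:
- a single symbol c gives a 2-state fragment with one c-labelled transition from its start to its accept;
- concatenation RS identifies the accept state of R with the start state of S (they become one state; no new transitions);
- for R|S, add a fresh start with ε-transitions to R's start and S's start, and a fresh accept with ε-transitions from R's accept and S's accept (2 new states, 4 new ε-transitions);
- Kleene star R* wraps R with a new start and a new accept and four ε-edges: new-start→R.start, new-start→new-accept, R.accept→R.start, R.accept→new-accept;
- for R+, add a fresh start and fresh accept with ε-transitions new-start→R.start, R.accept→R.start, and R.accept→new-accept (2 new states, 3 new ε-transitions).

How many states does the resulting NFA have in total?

Building bottom-up:
Each of the 7 symbol leaves contributes a 2-state fragment.
  z* → 4 states
  z*y → 5 states
  (z*y)+ → 7 states
  (z*y)+x → 8 states
  ((z*y)+x)* → 10 states
  x ∪ ((z*y)+x)* → 14 states
  x+ → 4 states
  x+x → 5 states
  (x+x)+ → 7 states
  z(x+x)+ → 8 states
  (z(x+x)+)* → 10 states
  (x ∪ ((z*y)+x)*)(z(x+x)+)* → 23 states

23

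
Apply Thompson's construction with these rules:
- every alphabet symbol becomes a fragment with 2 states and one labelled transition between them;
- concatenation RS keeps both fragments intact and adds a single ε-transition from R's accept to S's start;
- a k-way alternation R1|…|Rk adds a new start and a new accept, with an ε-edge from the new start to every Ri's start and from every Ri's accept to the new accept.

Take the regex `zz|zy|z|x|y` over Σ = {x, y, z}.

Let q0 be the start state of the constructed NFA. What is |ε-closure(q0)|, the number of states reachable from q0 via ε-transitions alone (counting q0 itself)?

6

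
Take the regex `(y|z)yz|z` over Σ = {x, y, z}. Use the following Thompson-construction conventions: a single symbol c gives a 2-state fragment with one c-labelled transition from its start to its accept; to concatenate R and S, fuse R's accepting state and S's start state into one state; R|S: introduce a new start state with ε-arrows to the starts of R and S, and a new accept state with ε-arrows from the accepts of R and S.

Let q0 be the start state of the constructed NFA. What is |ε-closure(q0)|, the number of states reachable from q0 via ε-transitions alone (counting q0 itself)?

5

Compute the ε-closure size of each fragment's start state recursively; a symbol fragment's start has no outgoing ε-edge, so its closure is just itself (size 1).
  y|z — C = 1 + 1 + 1 = 3 (the new accept is not ε-reachable since no branch accepts ε)
  (y|z)yz — C equals the left operand's closure size = 3 (its accept is not ε-reachable, so the closure stops there)
  (y|z)yz|z — new start ε-reaches every alternative's start; none of them accept ε, so the new accept is not reached: C = 1 + 3 + 1 = 5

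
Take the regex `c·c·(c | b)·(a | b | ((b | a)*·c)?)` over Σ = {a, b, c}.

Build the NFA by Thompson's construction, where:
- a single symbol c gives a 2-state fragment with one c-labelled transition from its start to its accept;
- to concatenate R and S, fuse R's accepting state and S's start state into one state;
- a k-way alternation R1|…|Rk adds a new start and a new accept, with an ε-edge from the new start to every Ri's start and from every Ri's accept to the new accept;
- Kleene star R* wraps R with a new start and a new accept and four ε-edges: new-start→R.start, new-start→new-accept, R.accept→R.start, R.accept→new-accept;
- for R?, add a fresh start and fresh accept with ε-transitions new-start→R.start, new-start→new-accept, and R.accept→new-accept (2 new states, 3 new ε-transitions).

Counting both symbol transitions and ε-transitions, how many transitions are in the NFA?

Per subexpression:
Each of the 9 symbol leaves contributes 1 transition (1 symbol, 0 ε).
  c | b → 6 transitions (2 symbol, 4 ε)
  b | a → 6 transitions (2 symbol, 4 ε)
  (b | a)* → 10 transitions (2 symbol, 8 ε)
  (b | a)*·c → 11 transitions (3 symbol, 8 ε)
  ((b | a)*·c)? → 14 transitions (3 symbol, 11 ε)
  a | b | ((b | a)*·c)? → 22 transitions (5 symbol, 17 ε)
  c·c·(c | b)·(a | b | ((b | a)*·c)?) → 30 transitions (9 symbol, 21 ε)

30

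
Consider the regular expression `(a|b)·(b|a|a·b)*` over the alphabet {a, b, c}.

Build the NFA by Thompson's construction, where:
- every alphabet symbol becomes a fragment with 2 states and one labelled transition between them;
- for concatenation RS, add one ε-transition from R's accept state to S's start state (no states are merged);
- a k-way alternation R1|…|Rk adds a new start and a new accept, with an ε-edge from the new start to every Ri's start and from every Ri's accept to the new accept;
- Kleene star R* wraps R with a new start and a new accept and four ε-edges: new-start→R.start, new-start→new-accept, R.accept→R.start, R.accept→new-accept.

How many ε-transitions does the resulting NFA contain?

16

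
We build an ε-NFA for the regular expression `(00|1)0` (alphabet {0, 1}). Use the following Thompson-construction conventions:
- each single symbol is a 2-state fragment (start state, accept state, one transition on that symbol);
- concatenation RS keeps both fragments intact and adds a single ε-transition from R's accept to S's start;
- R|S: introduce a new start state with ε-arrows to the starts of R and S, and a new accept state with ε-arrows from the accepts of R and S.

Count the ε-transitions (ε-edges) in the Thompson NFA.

6

Recursing over subexpressions:
Each of the 4 symbol leaves contributes 0 ε-transitions.
  00 — 1 ε-transition
  00|1 — 5 ε-transitions
  (00|1)0 — 6 ε-transitions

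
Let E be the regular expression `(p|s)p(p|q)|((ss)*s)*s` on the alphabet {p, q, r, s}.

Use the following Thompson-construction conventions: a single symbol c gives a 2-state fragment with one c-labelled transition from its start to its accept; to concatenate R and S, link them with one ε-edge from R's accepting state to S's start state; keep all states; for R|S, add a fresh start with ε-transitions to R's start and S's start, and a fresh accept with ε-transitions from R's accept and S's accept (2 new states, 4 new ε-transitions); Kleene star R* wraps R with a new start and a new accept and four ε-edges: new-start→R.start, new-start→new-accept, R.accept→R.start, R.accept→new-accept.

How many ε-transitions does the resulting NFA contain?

25

Per subexpression:
Each of the 9 symbol leaves contributes 0 ε-transitions.
  p|s = 4 ε-transitions
  p|q = 4 ε-transitions
  (p|s)p(p|q) = 10 ε-transitions
  ss = 1 ε-transition
  (ss)* = 5 ε-transitions
  (ss)*s = 6 ε-transitions
  ((ss)*s)* = 10 ε-transitions
  ((ss)*s)*s = 11 ε-transitions
  (p|s)p(p|q)|((ss)*s)*s = 25 ε-transitions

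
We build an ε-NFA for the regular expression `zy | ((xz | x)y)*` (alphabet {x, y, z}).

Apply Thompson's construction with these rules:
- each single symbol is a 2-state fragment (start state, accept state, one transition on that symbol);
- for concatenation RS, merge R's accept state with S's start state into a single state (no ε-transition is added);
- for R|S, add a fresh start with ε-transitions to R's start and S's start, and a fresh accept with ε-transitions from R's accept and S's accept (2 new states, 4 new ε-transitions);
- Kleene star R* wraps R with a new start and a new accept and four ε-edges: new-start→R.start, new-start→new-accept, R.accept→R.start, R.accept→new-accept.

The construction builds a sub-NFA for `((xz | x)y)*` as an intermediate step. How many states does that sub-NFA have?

10

Fragment for `((xz | x)y)*`:
Each of the 4 symbol leaves contributes a 2-state fragment.
  xz : 3 states
  xz | x : 7 states
  (xz | x)y : 8 states
  ((xz | x)y)* : 10 states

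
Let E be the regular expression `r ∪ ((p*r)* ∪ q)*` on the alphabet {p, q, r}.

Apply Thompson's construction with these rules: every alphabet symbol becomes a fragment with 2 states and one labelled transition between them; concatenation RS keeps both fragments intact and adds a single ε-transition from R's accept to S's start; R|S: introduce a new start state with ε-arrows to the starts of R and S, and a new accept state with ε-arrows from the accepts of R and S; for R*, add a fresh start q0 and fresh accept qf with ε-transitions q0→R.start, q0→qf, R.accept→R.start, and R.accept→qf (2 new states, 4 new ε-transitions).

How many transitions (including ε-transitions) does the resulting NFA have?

25

Building bottom-up:
Each of the 4 symbol leaves contributes 1 transition (1 symbol, 0 ε).
  p* = 5 transitions (1 symbol, 4 ε)
  p*r = 7 transitions (2 symbol, 5 ε)
  (p*r)* = 11 transitions (2 symbol, 9 ε)
  (p*r)* ∪ q = 16 transitions (3 symbol, 13 ε)
  ((p*r)* ∪ q)* = 20 transitions (3 symbol, 17 ε)
  r ∪ ((p*r)* ∪ q)* = 25 transitions (4 symbol, 21 ε)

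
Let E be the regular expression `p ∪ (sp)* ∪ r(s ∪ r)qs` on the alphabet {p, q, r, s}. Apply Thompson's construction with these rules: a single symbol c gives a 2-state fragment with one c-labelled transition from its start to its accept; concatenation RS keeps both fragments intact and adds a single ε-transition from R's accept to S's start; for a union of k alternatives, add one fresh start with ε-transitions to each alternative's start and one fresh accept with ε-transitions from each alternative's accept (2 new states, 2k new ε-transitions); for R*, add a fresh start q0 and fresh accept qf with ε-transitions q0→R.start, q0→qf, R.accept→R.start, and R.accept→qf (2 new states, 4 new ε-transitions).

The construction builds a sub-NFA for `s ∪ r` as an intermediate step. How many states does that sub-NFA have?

6

Fragment for `s ∪ r`:
Each of the 2 symbol leaves contributes a 2-state fragment.
  s ∪ r : 6 states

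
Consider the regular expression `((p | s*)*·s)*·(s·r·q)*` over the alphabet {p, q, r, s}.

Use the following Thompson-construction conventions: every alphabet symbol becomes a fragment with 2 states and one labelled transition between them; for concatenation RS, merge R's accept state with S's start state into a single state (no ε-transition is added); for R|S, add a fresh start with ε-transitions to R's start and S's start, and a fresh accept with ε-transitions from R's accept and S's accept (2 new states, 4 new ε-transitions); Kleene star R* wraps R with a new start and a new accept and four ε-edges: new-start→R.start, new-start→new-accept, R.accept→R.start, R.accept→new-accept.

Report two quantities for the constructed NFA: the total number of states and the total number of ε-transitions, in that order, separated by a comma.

18, 20

Recursing over subexpressions:
Each of the 6 symbol leaves contributes 2 states and 0 ε-transitions.
  s* → 4 states, 4 ε-transitions
  p | s* → 8 states, 8 ε-transitions
  (p | s*)* → 10 states, 12 ε-transitions
  (p | s*)*·s → 11 states, 12 ε-transitions
  ((p | s*)*·s)* → 13 states, 16 ε-transitions
  s·r·q → 4 states, 0 ε-transitions
  (s·r·q)* → 6 states, 4 ε-transitions
  ((p | s*)*·s)*·(s·r·q)* → 18 states, 20 ε-transitions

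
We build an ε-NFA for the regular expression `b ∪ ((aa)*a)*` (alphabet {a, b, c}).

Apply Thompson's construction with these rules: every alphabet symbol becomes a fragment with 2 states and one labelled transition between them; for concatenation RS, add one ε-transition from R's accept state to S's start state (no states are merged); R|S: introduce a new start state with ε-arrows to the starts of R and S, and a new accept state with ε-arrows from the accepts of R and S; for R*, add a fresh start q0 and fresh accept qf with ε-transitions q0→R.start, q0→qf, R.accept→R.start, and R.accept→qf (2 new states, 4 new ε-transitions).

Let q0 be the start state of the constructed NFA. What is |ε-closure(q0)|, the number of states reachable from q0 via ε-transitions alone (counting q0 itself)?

9

Compute the ε-closure size of each fragment's start state recursively; a symbol fragment's start has no outgoing ε-edge, so its closure is just itself (size 1).
  aa : C equals the left operand's closure size = 1 (its accept is not ε-reachable, so the closure stops there)
  (aa)* : new start has ε-edges to the inner start and to the new accept, so C = 2 + 1 = 3
  (aa)*a : C = 3 + 1 = 4 (closure spills across the concat boundary because the left factor accepts ε)
  ((aa)*a)* : new start has ε-edges to the inner start and to the new accept, so C = 2 + 4 = 6
  b ∪ ((aa)*a)* : new start ε-reaches every alternative's start; at least one alternative accepts ε, so the union's new accept is reached too: C = 1 + 1 + 6 + 1 = 9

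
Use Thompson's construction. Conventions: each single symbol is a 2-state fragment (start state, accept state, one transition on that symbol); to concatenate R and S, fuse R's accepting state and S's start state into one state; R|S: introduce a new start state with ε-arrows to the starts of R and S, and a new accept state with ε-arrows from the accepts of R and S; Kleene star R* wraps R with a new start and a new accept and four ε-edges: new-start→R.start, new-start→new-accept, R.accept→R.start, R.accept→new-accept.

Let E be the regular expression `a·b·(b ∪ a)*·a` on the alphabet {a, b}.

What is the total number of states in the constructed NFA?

Building bottom-up:
Each of the 5 symbol leaves contributes a 2-state fragment.
  b ∪ a : 6 states
  (b ∪ a)* : 8 states
  a·b·(b ∪ a)*·a : 11 states

11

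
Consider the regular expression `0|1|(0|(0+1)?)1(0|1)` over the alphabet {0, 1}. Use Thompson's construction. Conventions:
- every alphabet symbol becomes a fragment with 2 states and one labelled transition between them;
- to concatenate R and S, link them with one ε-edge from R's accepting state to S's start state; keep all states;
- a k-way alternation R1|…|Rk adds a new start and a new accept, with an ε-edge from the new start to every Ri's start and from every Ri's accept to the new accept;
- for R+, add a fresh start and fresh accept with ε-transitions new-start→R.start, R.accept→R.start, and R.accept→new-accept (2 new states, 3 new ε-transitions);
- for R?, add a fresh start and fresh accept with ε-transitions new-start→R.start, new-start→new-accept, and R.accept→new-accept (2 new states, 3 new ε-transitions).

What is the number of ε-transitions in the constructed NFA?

Building bottom-up:
Each of the 8 symbol leaves contributes 0 ε-transitions.
  0+ — 3 ε-transitions
  0+1 — 4 ε-transitions
  (0+1)? — 7 ε-transitions
  0|(0+1)? — 11 ε-transitions
  0|1 — 4 ε-transitions
  (0|(0+1)?)1(0|1) — 17 ε-transitions
  0|1|(0|(0+1)?)1(0|1) — 23 ε-transitions

23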